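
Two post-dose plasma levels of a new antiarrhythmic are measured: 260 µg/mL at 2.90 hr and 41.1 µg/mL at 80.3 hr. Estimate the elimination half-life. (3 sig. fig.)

k = ln(C₁/C₂) / (t₂ − t₁) = ln(260/41.1) / (80.3 − 2.90)
  = 1.845 / 77.40 = 0.02383 hr⁻¹
t½ = ln 2 / k = ln 2 / 0.02383 ≈ 29.1 hours

29.1 hours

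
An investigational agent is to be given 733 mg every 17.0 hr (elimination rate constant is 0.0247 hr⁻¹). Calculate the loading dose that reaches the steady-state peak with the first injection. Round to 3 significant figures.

2140 mg

Accumulation ratio R = 1 / (1 − e^(−kτ)) = 1 / (1 − e^(−0.02470×17.0)) = 1 / (1 − 0.6571) = 2.916
Loading dose = maintenance dose × R = 733 × 2.916 ≈ 2140 mg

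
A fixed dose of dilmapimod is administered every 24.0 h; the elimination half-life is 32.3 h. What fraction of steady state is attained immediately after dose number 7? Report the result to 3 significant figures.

0.973

k = ln 2 / 32.3 = 0.02146 h⁻¹
f_n = 1 − e^(−nkτ) = 1 − e^(−7 × 0.02146 × 24.0) = 1 − e^(−3.605) = 1 − 0.02718 ≈ 0.973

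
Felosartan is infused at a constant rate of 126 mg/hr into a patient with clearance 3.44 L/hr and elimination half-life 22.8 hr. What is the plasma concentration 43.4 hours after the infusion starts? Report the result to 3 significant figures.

Css = rate / CL = 126 / 3.44 = 36.63 µg/mL
k = ln 2 / 22.8 = 0.03040 hr⁻¹
C(t) = Css (1 − e^(−kt)) = 36.63 × (1 − e^(−1.319)) = 36.63 × 0.7327 ≈ 26.8 µg/mL

26.8 µg/mL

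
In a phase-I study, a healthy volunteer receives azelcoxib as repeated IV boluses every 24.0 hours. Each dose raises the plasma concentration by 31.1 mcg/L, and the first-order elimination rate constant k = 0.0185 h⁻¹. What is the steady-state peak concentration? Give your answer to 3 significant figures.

Fraction remaining after one interval: e^(−kτ) = e^(−0.01850 × 24.0) = 0.6415
R = 1 / (1 − 0.6415) = 2.789
Css,max = 31.1 × 2.789 ≈ 86.7 mcg/L

86.7 mcg/L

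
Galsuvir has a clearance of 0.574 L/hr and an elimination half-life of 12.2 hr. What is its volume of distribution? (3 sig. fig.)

k = ln 2 / t½ = ln 2 / 12.2 = 0.05682 hr⁻¹
V = CL / k = 0.574 / 0.05682 ≈ 10.1 L

10.1 L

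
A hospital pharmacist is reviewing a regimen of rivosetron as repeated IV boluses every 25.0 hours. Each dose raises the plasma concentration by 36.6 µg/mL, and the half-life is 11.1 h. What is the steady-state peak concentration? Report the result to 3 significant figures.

k = ln 2 / 11.1 = 0.06245 h⁻¹
Fraction remaining after one interval: e^(−kτ) = e^(−0.06245 × 25.0) = 0.2099
R = 1 / (1 − 0.2099) = 1.266
Css,max = 36.6 × 1.266 ≈ 46.3 µg/mL

46.3 µg/mL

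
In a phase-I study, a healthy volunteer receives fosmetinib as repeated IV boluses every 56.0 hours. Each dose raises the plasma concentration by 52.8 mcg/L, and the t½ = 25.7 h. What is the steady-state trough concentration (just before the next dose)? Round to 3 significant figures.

15.0 mcg/L

k = ln 2 / 25.7 = 0.02697 h⁻¹
Fraction remaining after one interval: e^(−kτ) = e^(−0.02697 × 56.0) = 0.2208
R = 1 / (1 − 0.2208) = 1.283
Css,max = 52.8 × 1.283 = 67.76 mcg/L
Css,min = Css,max × e^(−kτ) = 67.76 × 0.2208 ≈ 15.0 mcg/L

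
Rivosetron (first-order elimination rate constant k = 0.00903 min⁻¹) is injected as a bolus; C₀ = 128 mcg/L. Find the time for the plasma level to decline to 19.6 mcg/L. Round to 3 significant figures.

C(t) = C₀ e^(−kt)  ⇒  t = ln(C₀/C) / k
t = ln(128/19.6) / 0.009030 = 1.877 / 0.009030 ≈ 208 minutes

208 minutes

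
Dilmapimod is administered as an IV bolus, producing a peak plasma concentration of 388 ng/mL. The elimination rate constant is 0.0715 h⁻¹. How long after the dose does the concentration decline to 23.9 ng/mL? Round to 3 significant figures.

C(t) = C₀ e^(−kt)  ⇒  t = ln(C₀/C) / k
t = ln(388/23.9) / 0.07150 = 2.787 / 0.07150 ≈ 39.0 hours

39.0 hours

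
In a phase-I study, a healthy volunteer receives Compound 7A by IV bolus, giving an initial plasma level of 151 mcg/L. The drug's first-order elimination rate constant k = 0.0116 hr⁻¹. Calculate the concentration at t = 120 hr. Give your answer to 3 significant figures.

C(t) = C₀ e^(−kt) = 151 × e^(−0.01160 × 120) = 151 × e^(−1.392) = 151 × 0.2486 ≈ 37.5 mcg/L

37.5 mcg/L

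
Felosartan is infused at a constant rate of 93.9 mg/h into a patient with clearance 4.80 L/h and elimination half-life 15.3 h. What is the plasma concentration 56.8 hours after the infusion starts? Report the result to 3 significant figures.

18.1 µg/mL

Css = rate / CL = 93.9 / 4.80 = 19.56 µg/mL
k = ln 2 / 15.3 = 0.04530 h⁻¹
C(t) = Css (1 − e^(−kt)) = 19.56 × (1 − e^(−2.573)) = 19.56 × 0.9237 ≈ 18.1 µg/mL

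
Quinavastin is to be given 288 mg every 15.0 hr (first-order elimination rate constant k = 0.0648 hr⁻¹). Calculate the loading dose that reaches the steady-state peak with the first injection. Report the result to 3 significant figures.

Accumulation ratio R = 1 / (1 − e^(−kτ)) = 1 / (1 − e^(−0.06480×15.0)) = 1 / (1 − 0.3783) = 1.609
Loading dose = maintenance dose × R = 288 × 1.609 ≈ 463 mg

463 mg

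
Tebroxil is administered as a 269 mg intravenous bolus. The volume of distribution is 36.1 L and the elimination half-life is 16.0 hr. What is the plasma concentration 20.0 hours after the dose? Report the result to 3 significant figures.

C₀ = dose / V = 269 / 36.1 = 7.452 µg/mL
k = ln 2 / 16.0 = 0.04332 hr⁻¹
C(t) = C₀ e^(−kt) = 7.452 × e^(−0.04332 × 20.0) = 7.452 × e^(−0.8664) = 7.452 × 0.4204 ≈ 3.13 µg/mL

3.13 µg/mL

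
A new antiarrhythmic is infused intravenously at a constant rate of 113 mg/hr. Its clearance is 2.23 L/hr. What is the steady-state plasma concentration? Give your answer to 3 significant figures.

Css = infusion rate / CL = 113 / 2.23 ≈ 50.7 µg/mL

50.7 µg/mL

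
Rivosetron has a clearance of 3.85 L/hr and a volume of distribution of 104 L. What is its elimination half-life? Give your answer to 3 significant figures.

k = CL / V = 3.85 / 104 = 0.03702 hr⁻¹
t½ = ln 2 / k = ln 2 / 0.03702 ≈ 18.7 hours

18.7 hours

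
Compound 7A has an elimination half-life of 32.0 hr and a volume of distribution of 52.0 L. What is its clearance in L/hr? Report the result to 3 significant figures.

k = ln 2 / t½ = ln 2 / 32.0 = 0.02166 hr⁻¹
CL = k · V = 0.02166 × 52.0 ≈ 1.13 L/hr

1.13 L/hr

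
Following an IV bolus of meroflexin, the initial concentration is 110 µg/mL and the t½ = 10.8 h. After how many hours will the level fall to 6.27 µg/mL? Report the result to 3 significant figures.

k = ln 2 / 10.8 = 0.06418 h⁻¹
C(t) = C₀ e^(−kt)  ⇒  t = ln(C₀/C) / k
t = ln(110/6.27) / 0.06418 = 2.865 / 0.06418 ≈ 44.6 hours

44.6 hours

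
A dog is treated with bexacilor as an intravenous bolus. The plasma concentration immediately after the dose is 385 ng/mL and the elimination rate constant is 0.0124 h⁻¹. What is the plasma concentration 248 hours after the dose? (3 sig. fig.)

17.8 ng/mL

C(t) = C₀ e^(−kt) = 385 × e^(−0.01240 × 248) = 385 × e^(−3.075) = 385 × 0.04618 ≈ 17.8 ng/mL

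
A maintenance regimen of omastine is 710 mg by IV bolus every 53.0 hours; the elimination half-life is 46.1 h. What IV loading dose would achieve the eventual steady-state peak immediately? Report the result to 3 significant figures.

1290 mg

k = ln 2 / 46.1 = 0.01504 h⁻¹
Accumulation ratio R = 1 / (1 − e^(−kτ)) = 1 / (1 − e^(−0.01504×53.0)) = 1 / (1 − 0.4507) = 1.821
Loading dose = maintenance dose × R = 710 × 1.821 ≈ 1290 mg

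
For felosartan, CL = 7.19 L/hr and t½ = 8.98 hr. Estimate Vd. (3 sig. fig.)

k = ln 2 / t½ = ln 2 / 8.98 = 0.07719 hr⁻¹
V = CL / k = 7.19 / 0.07719 ≈ 93.1 L

93.1 L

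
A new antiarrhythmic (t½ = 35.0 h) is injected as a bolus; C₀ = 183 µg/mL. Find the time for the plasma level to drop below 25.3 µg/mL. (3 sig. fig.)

k = ln 2 / 35.0 = 0.01980 h⁻¹
C(t) = C₀ e^(−kt)  ⇒  t = ln(C₀/C) / k
t = ln(183/25.3) / 0.01980 = 1.979 / 0.01980 ≈ 99.9 hours

99.9 hours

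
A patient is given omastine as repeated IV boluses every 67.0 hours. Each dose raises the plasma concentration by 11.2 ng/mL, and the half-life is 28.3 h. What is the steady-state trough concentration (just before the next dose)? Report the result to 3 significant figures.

2.69 ng/mL

k = ln 2 / 28.3 = 0.02449 h⁻¹
Fraction remaining after one interval: e^(−kτ) = e^(−0.02449 × 67.0) = 0.1938
R = 1 / (1 − 0.1938) = 1.240
Css,max = 11.2 × 1.240 = 13.89 ng/mL
Css,min = Css,max × e^(−kτ) = 13.89 × 0.1938 ≈ 2.69 ng/mL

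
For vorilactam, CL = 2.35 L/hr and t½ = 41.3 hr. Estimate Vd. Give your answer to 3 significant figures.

140 L

k = ln 2 / t½ = ln 2 / 41.3 = 0.01678 hr⁻¹
V = CL / k = 2.35 / 0.01678 ≈ 140 L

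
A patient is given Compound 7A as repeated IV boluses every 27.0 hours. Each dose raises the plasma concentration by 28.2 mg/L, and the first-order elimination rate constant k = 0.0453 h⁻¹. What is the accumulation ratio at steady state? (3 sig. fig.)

Fraction remaining after one interval: e^(−kτ) = e^(−0.04530 × 27.0) = 0.2943
R = 1 / (1 − 0.2943) = 1 / 0.7057 ≈ 1.42

1.42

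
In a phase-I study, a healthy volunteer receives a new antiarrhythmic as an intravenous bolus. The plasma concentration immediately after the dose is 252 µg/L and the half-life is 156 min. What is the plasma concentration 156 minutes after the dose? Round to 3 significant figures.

k = ln 2 / 156 = 0.004443 min⁻¹
C(t) = C₀ e^(−kt) = 252 × e^(−0.004443 × 156) = 252 × e^(−0.6931) = 252 × 0.5000 ≈ 126 µg/L

126 µg/L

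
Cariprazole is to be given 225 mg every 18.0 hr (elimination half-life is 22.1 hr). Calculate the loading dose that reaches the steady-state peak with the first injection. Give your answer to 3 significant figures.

522 mg

k = ln 2 / 22.1 = 0.03136 hr⁻¹
Accumulation ratio R = 1 / (1 − e^(−kτ)) = 1 / (1 − e^(−0.03136×18.0)) = 1 / (1 − 0.5686) = 2.318
Loading dose = maintenance dose × R = 225 × 2.318 ≈ 522 mg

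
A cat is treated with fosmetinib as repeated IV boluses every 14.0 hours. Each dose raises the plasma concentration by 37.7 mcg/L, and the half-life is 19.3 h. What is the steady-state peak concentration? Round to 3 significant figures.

95.4 mcg/L

k = ln 2 / 19.3 = 0.03591 h⁻¹
Fraction remaining after one interval: e^(−kτ) = e^(−0.03591 × 14.0) = 0.6048
R = 1 / (1 − 0.6048) = 2.531
Css,max = 37.7 × 2.531 ≈ 95.4 mcg/L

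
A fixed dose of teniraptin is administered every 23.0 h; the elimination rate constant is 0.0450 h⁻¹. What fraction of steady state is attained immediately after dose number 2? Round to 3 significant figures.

0.874

f_n = 1 − e^(−nkτ) = 1 − e^(−2 × 0.04500 × 23.0) = 1 − e^(−2.070) = 1 − 0.1262 ≈ 0.874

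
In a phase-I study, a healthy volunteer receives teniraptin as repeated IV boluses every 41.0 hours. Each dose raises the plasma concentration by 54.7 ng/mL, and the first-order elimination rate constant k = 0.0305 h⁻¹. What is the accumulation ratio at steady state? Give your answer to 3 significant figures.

Fraction remaining after one interval: e^(−kτ) = e^(−0.03050 × 41.0) = 0.2864
R = 1 / (1 − 0.2864) = 1 / 0.7136 ≈ 1.40

1.40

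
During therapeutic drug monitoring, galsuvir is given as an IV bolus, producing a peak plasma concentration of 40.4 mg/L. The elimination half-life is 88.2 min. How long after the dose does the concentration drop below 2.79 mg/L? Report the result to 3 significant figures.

k = ln 2 / 88.2 = 0.007859 min⁻¹
C(t) = C₀ e^(−kt)  ⇒  t = ln(C₀/C) / k
t = ln(40.4/2.79) / 0.007859 = 2.673 / 0.007859 ≈ 340 minutes

340 minutes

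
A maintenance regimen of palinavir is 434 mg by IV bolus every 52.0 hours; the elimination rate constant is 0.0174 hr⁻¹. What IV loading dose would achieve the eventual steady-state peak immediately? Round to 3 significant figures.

729 mg

Accumulation ratio R = 1 / (1 − e^(−kτ)) = 1 / (1 − e^(−0.01740×52.0)) = 1 / (1 − 0.4046) = 1.680
Loading dose = maintenance dose × R = 434 × 1.680 ≈ 729 mg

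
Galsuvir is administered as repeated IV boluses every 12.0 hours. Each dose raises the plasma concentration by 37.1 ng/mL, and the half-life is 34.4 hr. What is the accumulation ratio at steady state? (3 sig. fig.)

4.66

k = ln 2 / 34.4 = 0.02015 hr⁻¹
Fraction remaining after one interval: e^(−kτ) = e^(−0.02015 × 12.0) = 0.7852
R = 1 / (1 − 0.7852) = 1 / 0.2148 ≈ 4.66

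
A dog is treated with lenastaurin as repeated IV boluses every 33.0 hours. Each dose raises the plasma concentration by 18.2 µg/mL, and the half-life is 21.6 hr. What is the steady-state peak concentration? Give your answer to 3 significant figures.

k = ln 2 / 21.6 = 0.03209 hr⁻¹
Fraction remaining after one interval: e^(−kτ) = e^(−0.03209 × 33.0) = 0.3468
R = 1 / (1 − 0.3468) = 1.531
Css,max = 18.2 × 1.531 ≈ 27.9 µg/mL

27.9 µg/mL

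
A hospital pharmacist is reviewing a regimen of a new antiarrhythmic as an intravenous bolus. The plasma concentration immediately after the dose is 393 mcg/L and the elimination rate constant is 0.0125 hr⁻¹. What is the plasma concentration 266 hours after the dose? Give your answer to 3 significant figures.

14.1 mcg/L

C(t) = C₀ e^(−kt) = 393 × e^(−0.01250 × 266) = 393 × e^(−3.325) = 393 × 0.03597 ≈ 14.1 mcg/L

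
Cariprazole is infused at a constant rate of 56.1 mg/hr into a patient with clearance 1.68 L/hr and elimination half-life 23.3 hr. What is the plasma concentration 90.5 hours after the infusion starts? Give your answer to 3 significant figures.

31.1 µg/mL

Css = rate / CL = 56.1 / 1.68 = 33.39 µg/mL
k = ln 2 / 23.3 = 0.02975 hr⁻¹
C(t) = Css (1 − e^(−kt)) = 33.39 × (1 − e^(−2.692)) = 33.39 × 0.9323 ≈ 31.1 µg/mL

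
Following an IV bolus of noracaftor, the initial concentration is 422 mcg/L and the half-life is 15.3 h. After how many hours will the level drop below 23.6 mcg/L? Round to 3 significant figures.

63.7 hours

k = ln 2 / 15.3 = 0.04530 h⁻¹
C(t) = C₀ e^(−kt)  ⇒  t = ln(C₀/C) / k
t = ln(422/23.6) / 0.04530 = 2.884 / 0.04530 ≈ 63.7 hours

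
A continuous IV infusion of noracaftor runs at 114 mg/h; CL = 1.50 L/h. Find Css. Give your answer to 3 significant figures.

76.0 mg/L

Css = infusion rate / CL = 114 / 1.50 ≈ 76.0 mg/L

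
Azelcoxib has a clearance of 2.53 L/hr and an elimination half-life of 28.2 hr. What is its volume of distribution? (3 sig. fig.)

k = ln 2 / t½ = ln 2 / 28.2 = 0.02458 hr⁻¹
V = CL / k = 2.53 / 0.02458 ≈ 103 L

103 L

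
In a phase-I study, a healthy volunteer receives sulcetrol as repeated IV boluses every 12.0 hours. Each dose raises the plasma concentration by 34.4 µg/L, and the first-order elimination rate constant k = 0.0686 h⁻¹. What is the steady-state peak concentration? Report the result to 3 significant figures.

61.3 µg/L

Fraction remaining after one interval: e^(−kτ) = e^(−0.06860 × 12.0) = 0.4390
R = 1 / (1 − 0.4390) = 1.783
Css,max = 34.4 × 1.783 ≈ 61.3 µg/L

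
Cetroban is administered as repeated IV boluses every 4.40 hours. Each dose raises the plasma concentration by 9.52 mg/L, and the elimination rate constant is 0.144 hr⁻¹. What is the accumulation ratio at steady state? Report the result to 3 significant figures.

Fraction remaining after one interval: e^(−kτ) = e^(−0.1440 × 4.40) = 0.5307
R = 1 / (1 − 0.5307) = 1 / 0.4693 ≈ 2.13

2.13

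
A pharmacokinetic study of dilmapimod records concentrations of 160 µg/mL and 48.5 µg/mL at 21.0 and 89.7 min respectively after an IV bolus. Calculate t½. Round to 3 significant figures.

39.9 minutes

k = ln(C₁/C₂) / (t₂ − t₁) = ln(160/48.5) / (89.7 − 21.0)
  = 1.194 / 68.70 = 0.01737 min⁻¹
t½ = ln 2 / k = ln 2 / 0.01737 ≈ 39.9 minutes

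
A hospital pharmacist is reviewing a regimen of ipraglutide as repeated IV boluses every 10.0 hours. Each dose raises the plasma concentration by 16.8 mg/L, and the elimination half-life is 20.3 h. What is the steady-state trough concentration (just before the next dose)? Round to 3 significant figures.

k = ln 2 / 20.3 = 0.03415 h⁻¹
Fraction remaining after one interval: e^(−kτ) = e^(−0.03415 × 10.0) = 0.7107
R = 1 / (1 − 0.7107) = 3.457
Css,max = 16.8 × 3.457 = 58.08 mg/L
Css,min = Css,max × e^(−kτ) = 58.08 × 0.7107 ≈ 41.3 mg/L

41.3 mg/L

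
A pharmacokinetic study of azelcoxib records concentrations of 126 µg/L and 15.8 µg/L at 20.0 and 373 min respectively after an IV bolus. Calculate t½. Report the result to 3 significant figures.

k = ln(C₁/C₂) / (t₂ − t₁) = ln(126/15.8) / (373 − 20.0)
  = 2.076 / 353.0 = 0.005882 min⁻¹
t½ = ln 2 / k = ln 2 / 0.005882 ≈ 118 minutes

118 minutes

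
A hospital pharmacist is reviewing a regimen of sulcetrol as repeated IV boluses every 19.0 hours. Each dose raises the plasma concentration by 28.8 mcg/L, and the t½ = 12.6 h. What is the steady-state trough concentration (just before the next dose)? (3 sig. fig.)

15.6 mcg/L

k = ln 2 / 12.6 = 0.05501 h⁻¹
Fraction remaining after one interval: e^(−kτ) = e^(−0.05501 × 19.0) = 0.3516
R = 1 / (1 − 0.3516) = 1.542
Css,max = 28.8 × 1.542 = 44.42 mcg/L
Css,min = Css,max × e^(−kτ) = 44.42 × 0.3516 ≈ 15.6 mcg/L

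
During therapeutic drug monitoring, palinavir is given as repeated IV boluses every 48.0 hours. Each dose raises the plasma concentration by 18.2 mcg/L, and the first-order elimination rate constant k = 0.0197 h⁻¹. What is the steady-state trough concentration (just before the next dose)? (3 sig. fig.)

11.6 mcg/L

Fraction remaining after one interval: e^(−kτ) = e^(−0.01970 × 48.0) = 0.3884
R = 1 / (1 − 0.3884) = 1.635
Css,max = 18.2 × 1.635 = 29.76 mcg/L
Css,min = Css,max × e^(−kτ) = 29.76 × 0.3884 ≈ 11.6 mcg/L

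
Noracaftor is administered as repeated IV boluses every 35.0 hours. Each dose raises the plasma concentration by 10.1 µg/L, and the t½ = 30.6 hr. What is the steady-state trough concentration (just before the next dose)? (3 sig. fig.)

8.35 µg/L

k = ln 2 / 30.6 = 0.02265 hr⁻¹
Fraction remaining after one interval: e^(−kτ) = e^(−0.02265 × 35.0) = 0.4526
R = 1 / (1 − 0.4526) = 1.827
Css,max = 10.1 × 1.827 = 18.45 µg/L
Css,min = Css,max × e^(−kτ) = 18.45 × 0.4526 ≈ 8.35 µg/L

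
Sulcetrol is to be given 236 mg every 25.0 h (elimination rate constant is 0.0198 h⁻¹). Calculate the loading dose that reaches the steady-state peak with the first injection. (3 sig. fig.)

Accumulation ratio R = 1 / (1 − e^(−kτ)) = 1 / (1 − e^(−0.01980×25.0)) = 1 / (1 − 0.6096) = 2.561
Loading dose = maintenance dose × R = 236 × 2.561 ≈ 604 mg

604 mg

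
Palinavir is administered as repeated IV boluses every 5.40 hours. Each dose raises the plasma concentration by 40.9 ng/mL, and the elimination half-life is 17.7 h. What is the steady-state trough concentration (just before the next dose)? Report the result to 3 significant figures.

174 ng/mL

k = ln 2 / 17.7 = 0.03916 h⁻¹
Fraction remaining after one interval: e^(−kτ) = e^(−0.03916 × 5.40) = 0.8094
R = 1 / (1 − 0.8094) = 5.246
Css,max = 40.9 × 5.246 = 214.6 ng/mL
Css,min = Css,max × e^(−kτ) = 214.6 × 0.8094 ≈ 174 ng/mL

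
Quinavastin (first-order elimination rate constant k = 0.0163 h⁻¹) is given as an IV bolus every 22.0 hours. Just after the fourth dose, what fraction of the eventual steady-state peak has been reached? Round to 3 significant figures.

0.762

f_n = 1 − e^(−nkτ) = 1 − e^(−4 × 0.01630 × 22.0) = 1 − e^(−1.434) = 1 − 0.2383 ≈ 0.762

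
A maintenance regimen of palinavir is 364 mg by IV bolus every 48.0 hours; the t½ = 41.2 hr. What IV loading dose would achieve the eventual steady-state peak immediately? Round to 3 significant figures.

k = ln 2 / 41.2 = 0.01682 hr⁻¹
Accumulation ratio R = 1 / (1 − e^(−kτ)) = 1 / (1 − e^(−0.01682×48.0)) = 1 / (1 − 0.4459) = 1.805
Loading dose = maintenance dose × R = 364 × 1.805 ≈ 657 mg

657 mg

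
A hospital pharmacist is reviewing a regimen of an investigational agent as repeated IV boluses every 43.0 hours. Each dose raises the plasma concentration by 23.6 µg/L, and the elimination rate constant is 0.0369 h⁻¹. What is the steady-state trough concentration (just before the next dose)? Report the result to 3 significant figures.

Fraction remaining after one interval: e^(−kτ) = e^(−0.03690 × 43.0) = 0.2046
R = 1 / (1 − 0.2046) = 1.257
Css,max = 23.6 × 1.257 = 29.67 µg/L
Css,min = Css,max × e^(−kτ) = 29.67 × 0.2046 ≈ 6.07 µg/L

6.07 µg/L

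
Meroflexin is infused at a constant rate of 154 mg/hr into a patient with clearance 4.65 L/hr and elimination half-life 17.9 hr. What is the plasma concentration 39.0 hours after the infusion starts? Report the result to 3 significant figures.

Css = rate / CL = 154 / 4.65 = 33.12 µg/mL
k = ln 2 / 17.9 = 0.03872 hr⁻¹
C(t) = Css (1 − e^(−kt)) = 33.12 × (1 − e^(−1.510)) = 33.12 × 0.7791 ≈ 25.8 µg/mL

25.8 µg/mL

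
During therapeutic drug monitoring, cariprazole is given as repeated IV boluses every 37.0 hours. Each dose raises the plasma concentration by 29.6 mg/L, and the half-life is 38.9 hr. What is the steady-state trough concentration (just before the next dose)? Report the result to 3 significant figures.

k = ln 2 / 38.9 = 0.01782 hr⁻¹
Fraction remaining after one interval: e^(−kτ) = e^(−0.01782 × 37.0) = 0.5172
R = 1 / (1 − 0.5172) = 2.071
Css,max = 29.6 × 2.071 = 61.31 mg/L
Css,min = Css,max × e^(−kτ) = 61.31 × 0.5172 ≈ 31.7 mg/L

31.7 mg/L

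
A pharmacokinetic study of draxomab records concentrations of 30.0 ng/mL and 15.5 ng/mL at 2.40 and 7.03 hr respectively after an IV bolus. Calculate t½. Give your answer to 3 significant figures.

4.86 hours

k = ln(C₁/C₂) / (t₂ − t₁) = ln(30.0/15.5) / (7.03 − 2.40)
  = 0.6604 / 4.630 = 0.1426 hr⁻¹
t½ = ln 2 / k = ln 2 / 0.1426 ≈ 4.86 hours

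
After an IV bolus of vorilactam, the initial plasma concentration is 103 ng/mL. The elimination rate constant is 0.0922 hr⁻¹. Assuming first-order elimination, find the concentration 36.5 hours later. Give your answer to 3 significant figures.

3.56 ng/mL

C(t) = C₀ e^(−kt) = 103 × e^(−0.09220 × 36.5) = 103 × e^(−3.365) = 103 × 0.03455 ≈ 3.56 ng/mL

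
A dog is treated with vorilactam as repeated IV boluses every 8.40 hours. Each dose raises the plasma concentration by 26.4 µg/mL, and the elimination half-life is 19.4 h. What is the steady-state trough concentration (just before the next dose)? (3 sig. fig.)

k = ln 2 / 19.4 = 0.03573 h⁻¹
Fraction remaining after one interval: e^(−kτ) = e^(−0.03573 × 8.40) = 0.7407
R = 1 / (1 − 0.7407) = 3.857
Css,max = 26.4 × 3.857 = 101.8 µg/mL
Css,min = Css,max × e^(−kτ) = 101.8 × 0.7407 ≈ 75.4 µg/mL

75.4 µg/mL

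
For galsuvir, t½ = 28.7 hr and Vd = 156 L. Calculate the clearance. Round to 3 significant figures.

k = ln 2 / t½ = ln 2 / 28.7 = 0.02415 hr⁻¹
CL = k · V = 0.02415 × 156 ≈ 3.77 L/hr

3.77 L/hr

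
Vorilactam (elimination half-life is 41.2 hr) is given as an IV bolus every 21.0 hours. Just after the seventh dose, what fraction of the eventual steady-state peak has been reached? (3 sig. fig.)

0.916

k = ln 2 / 41.2 = 0.01682 hr⁻¹
f_n = 1 − e^(−nkτ) = 1 − e^(−7 × 0.01682 × 21.0) = 1 − e^(−2.473) = 1 − 0.08432 ≈ 0.916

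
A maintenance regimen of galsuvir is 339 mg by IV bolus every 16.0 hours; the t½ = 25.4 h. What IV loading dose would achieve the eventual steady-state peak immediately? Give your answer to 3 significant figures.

958 mg

k = ln 2 / 25.4 = 0.02729 h⁻¹
Accumulation ratio R = 1 / (1 − e^(−kτ)) = 1 / (1 − e^(−0.02729×16.0)) = 1 / (1 − 0.6462) = 2.827
Loading dose = maintenance dose × R = 339 × 2.827 ≈ 958 mg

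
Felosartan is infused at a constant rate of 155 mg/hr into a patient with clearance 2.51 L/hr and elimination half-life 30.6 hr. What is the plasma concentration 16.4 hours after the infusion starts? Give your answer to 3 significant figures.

Css = rate / CL = 155 / 2.51 = 61.75 µg/mL
k = ln 2 / 30.6 = 0.02265 hr⁻¹
C(t) = Css (1 − e^(−kt)) = 61.75 × (1 − e^(−0.3715)) = 61.75 × 0.3103 ≈ 19.2 µg/mL

19.2 µg/mL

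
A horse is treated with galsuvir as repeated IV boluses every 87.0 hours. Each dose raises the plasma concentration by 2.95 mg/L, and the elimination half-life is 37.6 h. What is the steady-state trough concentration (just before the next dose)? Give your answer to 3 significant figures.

0.743 mg/L

k = ln 2 / 37.6 = 0.01843 h⁻¹
Fraction remaining after one interval: e^(−kτ) = e^(−0.01843 × 87.0) = 0.2011
R = 1 / (1 − 0.2011) = 1.252
Css,max = 2.95 × 1.252 = 3.693 mg/L
Css,min = Css,max × e^(−kτ) = 3.693 × 0.2011 ≈ 0.743 mg/L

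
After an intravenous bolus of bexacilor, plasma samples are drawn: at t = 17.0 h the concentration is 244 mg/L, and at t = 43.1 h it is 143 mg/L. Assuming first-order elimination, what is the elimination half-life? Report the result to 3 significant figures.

k = ln(C₁/C₂) / (t₂ − t₁) = ln(244/143) / (43.1 − 17.0)
  = 0.5343 / 26.10 = 0.02047 h⁻¹
t½ = ln 2 / k = ln 2 / 0.02047 ≈ 33.9 hours

33.9 hours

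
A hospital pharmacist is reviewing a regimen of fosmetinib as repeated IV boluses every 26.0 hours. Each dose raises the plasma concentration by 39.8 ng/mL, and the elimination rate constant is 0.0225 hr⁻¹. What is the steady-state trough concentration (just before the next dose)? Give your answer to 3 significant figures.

50.1 ng/mL

Fraction remaining after one interval: e^(−kτ) = e^(−0.02250 × 26.0) = 0.5571
R = 1 / (1 − 0.5571) = 2.258
Css,max = 39.8 × 2.258 = 89.86 ng/mL
Css,min = Css,max × e^(−kτ) = 89.86 × 0.5571 ≈ 50.1 ng/mL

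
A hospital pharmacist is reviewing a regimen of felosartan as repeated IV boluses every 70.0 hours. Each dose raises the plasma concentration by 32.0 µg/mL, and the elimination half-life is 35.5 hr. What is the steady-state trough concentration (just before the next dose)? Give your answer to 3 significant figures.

10.9 µg/mL

k = ln 2 / 35.5 = 0.01953 hr⁻¹
Fraction remaining after one interval: e^(−kτ) = e^(−0.01953 × 70.0) = 0.2549
R = 1 / (1 − 0.2549) = 1.342
Css,max = 32.0 × 1.342 = 42.95 µg/mL
Css,min = Css,max × e^(−kτ) = 42.95 × 0.2549 ≈ 10.9 µg/mL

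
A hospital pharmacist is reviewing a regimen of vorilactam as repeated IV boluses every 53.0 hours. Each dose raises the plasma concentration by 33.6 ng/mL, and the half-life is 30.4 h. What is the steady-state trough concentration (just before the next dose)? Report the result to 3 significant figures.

14.3 ng/mL

k = ln 2 / 30.4 = 0.02280 h⁻¹
Fraction remaining after one interval: e^(−kτ) = e^(−0.02280 × 53.0) = 0.2987
R = 1 / (1 − 0.2987) = 1.426
Css,max = 33.6 × 1.426 = 47.91 ng/mL
Css,min = Css,max × e^(−kτ) = 47.91 × 0.2987 ≈ 14.3 ng/mL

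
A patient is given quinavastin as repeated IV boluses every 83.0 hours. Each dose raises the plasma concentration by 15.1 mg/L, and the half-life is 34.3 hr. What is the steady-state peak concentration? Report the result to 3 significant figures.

18.6 mg/L

k = ln 2 / 34.3 = 0.02021 hr⁻¹
Fraction remaining after one interval: e^(−kτ) = e^(−0.02021 × 83.0) = 0.1869
R = 1 / (1 − 0.1869) = 1.230
Css,max = 15.1 × 1.230 ≈ 18.6 mg/L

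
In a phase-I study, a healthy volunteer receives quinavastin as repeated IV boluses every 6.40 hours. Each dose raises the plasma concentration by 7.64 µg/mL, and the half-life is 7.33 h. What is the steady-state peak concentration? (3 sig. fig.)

k = ln 2 / 7.33 = 0.09456 h⁻¹
Fraction remaining after one interval: e^(−kτ) = e^(−0.09456 × 6.40) = 0.5460
R = 1 / (1 − 0.5460) = 2.202
Css,max = 7.64 × 2.202 ≈ 16.8 µg/mL

16.8 µg/mL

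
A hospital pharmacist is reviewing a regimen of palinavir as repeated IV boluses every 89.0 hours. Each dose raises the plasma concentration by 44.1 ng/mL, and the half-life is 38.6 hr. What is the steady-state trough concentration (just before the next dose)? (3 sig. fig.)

k = ln 2 / 38.6 = 0.01796 hr⁻¹
Fraction remaining after one interval: e^(−kτ) = e^(−0.01796 × 89.0) = 0.2023
R = 1 / (1 − 0.2023) = 1.254
Css,max = 44.1 × 1.254 = 55.28 ng/mL
Css,min = Css,max × e^(−kτ) = 55.28 × 0.2023 ≈ 11.2 ng/mL

11.2 ng/mL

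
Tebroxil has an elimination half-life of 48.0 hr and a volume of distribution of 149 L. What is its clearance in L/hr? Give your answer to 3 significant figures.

k = ln 2 / t½ = ln 2 / 48.0 = 0.01444 hr⁻¹
CL = k · V = 0.01444 × 149 ≈ 2.15 L/hr

2.15 L/hr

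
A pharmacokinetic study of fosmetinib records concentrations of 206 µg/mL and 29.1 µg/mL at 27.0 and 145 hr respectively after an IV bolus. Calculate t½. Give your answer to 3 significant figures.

41.8 hours

k = ln(C₁/C₂) / (t₂ − t₁) = ln(206/29.1) / (145 − 27.0)
  = 1.957 / 118.0 = 0.01659 hr⁻¹
t½ = ln 2 / k = ln 2 / 0.01659 ≈ 41.8 hours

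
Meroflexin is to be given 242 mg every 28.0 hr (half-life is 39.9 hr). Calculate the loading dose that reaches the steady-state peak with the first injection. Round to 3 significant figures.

628 mg

k = ln 2 / 39.9 = 0.01737 hr⁻¹
Accumulation ratio R = 1 / (1 − e^(−kτ)) = 1 / (1 − e^(−0.01737×28.0)) = 1 / (1 − 0.6148) = 2.596
Loading dose = maintenance dose × R = 242 × 2.596 ≈ 628 mg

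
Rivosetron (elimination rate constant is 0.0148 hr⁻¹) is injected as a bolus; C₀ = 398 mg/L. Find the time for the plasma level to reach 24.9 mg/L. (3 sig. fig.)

C(t) = C₀ e^(−kt)  ⇒  t = ln(C₀/C) / k
t = ln(398/24.9) / 0.01480 = 2.772 / 0.01480 ≈ 187 hours

187 hours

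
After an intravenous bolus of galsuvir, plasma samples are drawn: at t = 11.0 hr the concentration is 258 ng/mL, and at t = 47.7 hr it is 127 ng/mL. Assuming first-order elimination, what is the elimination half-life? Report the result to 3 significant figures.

35.9 hours

k = ln(C₁/C₂) / (t₂ − t₁) = ln(258/127) / (47.7 − 11.0)
  = 0.7088 / 36.70 = 0.01931 hr⁻¹
t½ = ln 2 / k = ln 2 / 0.01931 ≈ 35.9 hours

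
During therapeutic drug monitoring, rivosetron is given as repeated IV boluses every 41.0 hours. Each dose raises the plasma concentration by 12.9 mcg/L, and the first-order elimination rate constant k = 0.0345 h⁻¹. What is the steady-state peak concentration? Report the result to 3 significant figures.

Fraction remaining after one interval: e^(−kτ) = e^(−0.03450 × 41.0) = 0.2430
R = 1 / (1 − 0.2430) = 1.321
Css,max = 12.9 × 1.321 ≈ 17.0 mcg/L

17.0 mcg/L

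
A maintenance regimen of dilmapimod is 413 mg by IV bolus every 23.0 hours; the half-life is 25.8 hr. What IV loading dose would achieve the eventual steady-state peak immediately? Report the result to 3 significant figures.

k = ln 2 / 25.8 = 0.02687 hr⁻¹
Accumulation ratio R = 1 / (1 − e^(−kτ)) = 1 / (1 − e^(−0.02687×23.0)) = 1 / (1 − 0.5391) = 2.169
Loading dose = maintenance dose × R = 413 × 2.169 ≈ 896 mg

896 mg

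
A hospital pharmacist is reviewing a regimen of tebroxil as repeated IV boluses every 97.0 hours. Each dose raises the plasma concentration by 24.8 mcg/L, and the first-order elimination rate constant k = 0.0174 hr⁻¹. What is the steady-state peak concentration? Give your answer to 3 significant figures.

30.4 mcg/L

Fraction remaining after one interval: e^(−kτ) = e^(−0.01740 × 97.0) = 0.1849
R = 1 / (1 − 0.1849) = 1.227
Css,max = 24.8 × 1.227 ≈ 30.4 mcg/L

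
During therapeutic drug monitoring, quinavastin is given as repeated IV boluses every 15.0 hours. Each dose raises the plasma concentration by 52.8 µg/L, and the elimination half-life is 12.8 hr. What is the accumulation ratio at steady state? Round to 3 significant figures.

k = ln 2 / 12.8 = 0.05415 hr⁻¹
Fraction remaining after one interval: e^(−kτ) = e^(−0.05415 × 15.0) = 0.4438
R = 1 / (1 − 0.4438) = 1 / 0.5562 ≈ 1.80

1.80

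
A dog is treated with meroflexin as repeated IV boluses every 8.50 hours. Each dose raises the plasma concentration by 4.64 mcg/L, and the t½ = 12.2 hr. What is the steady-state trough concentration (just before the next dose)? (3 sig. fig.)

7.47 mcg/L

k = ln 2 / 12.2 = 0.05682 hr⁻¹
Fraction remaining after one interval: e^(−kτ) = e^(−0.05682 × 8.50) = 0.6170
R = 1 / (1 − 0.6170) = 2.611
Css,max = 4.64 × 2.611 = 12.11 mcg/L
Css,min = Css,max × e^(−kτ) = 12.11 × 0.6170 ≈ 7.47 mcg/L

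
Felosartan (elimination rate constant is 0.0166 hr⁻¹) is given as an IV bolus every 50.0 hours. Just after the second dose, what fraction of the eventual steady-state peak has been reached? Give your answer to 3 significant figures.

0.810

f_n = 1 − e^(−nkτ) = 1 − e^(−2 × 0.01660 × 50.0) = 1 − e^(−1.660) = 1 − 0.1901 ≈ 0.810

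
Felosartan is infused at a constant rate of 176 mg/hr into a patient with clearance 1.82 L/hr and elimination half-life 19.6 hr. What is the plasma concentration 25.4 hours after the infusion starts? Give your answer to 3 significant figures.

Css = rate / CL = 176 / 1.82 = 96.70 mg/L
k = ln 2 / 19.6 = 0.03536 hr⁻¹
C(t) = Css (1 − e^(−kt)) = 96.70 × (1 − e^(−0.8983)) = 96.70 × 0.5927 ≈ 57.3 mg/L

57.3 mg/L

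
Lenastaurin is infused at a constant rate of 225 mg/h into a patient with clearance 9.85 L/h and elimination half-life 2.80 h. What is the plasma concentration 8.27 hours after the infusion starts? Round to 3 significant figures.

19.9 mg/L

Css = rate / CL = 225 / 9.85 = 22.84 mg/L
k = ln 2 / 2.80 = 0.2476 h⁻¹
C(t) = Css (1 − e^(−kt)) = 22.84 × (1 − e^(−2.047)) = 22.84 × 0.8709 ≈ 19.9 mg/L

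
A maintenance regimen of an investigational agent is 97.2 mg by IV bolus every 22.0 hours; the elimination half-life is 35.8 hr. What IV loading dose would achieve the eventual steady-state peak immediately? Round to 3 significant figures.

280 mg

k = ln 2 / 35.8 = 0.01936 hr⁻¹
Accumulation ratio R = 1 / (1 − e^(−kτ)) = 1 / (1 − e^(−0.01936×22.0)) = 1 / (1 − 0.6531) = 2.883
Loading dose = maintenance dose × R = 97.2 × 2.883 ≈ 280 mg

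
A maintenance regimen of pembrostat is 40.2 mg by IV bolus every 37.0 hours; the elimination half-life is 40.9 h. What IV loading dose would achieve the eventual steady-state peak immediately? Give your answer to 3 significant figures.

k = ln 2 / 40.9 = 0.01695 h⁻¹
Accumulation ratio R = 1 / (1 − e^(−kτ)) = 1 / (1 − e^(−0.01695×37.0)) = 1 / (1 − 0.5342) = 2.147
Loading dose = maintenance dose × R = 40.2 × 2.147 ≈ 86.3 mg

86.3 mg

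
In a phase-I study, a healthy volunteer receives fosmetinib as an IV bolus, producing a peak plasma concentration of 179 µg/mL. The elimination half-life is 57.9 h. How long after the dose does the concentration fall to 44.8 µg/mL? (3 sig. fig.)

k = ln 2 / 57.9 = 0.01197 h⁻¹
C(t) = C₀ e^(−kt)  ⇒  t = ln(C₀/C) / k
t = ln(179/44.8) / 0.01197 = 1.385 / 0.01197 ≈ 116 hours

116 hours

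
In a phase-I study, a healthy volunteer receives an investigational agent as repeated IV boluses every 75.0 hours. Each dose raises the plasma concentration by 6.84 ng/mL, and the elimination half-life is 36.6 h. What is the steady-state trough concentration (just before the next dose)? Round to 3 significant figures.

2.18 ng/mL

k = ln 2 / 36.6 = 0.01894 h⁻¹
Fraction remaining after one interval: e^(−kτ) = e^(−0.01894 × 75.0) = 0.2416
R = 1 / (1 − 0.2416) = 1.319
Css,max = 6.84 × 1.319 = 9.019 ng/mL
Css,min = Css,max × e^(−kτ) = 9.019 × 0.2416 ≈ 2.18 ng/mL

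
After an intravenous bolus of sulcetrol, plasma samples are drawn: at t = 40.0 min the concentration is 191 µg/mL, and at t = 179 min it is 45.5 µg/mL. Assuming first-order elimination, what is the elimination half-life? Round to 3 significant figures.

k = ln(C₁/C₂) / (t₂ − t₁) = ln(191/45.5) / (179 − 40.0)
  = 1.435 / 139.0 = 0.01032 min⁻¹
t½ = ln 2 / k = ln 2 / 0.01032 ≈ 67.2 minutes

67.2 minutes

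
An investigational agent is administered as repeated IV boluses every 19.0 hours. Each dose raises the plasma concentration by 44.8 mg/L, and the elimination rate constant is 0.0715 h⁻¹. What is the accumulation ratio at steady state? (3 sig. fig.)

Fraction remaining after one interval: e^(−kτ) = e^(−0.07150 × 19.0) = 0.2570
R = 1 / (1 − 0.2570) = 1 / 0.7430 ≈ 1.35

1.35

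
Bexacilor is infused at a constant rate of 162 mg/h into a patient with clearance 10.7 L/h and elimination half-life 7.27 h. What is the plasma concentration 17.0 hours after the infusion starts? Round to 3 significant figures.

Css = rate / CL = 162 / 10.7 = 15.14 mg/L
k = ln 2 / 7.27 = 0.09534 h⁻¹
C(t) = Css (1 − e^(−kt)) = 15.14 × (1 − e^(−1.621)) = 15.14 × 0.8023 ≈ 12.1 mg/L

12.1 mg/L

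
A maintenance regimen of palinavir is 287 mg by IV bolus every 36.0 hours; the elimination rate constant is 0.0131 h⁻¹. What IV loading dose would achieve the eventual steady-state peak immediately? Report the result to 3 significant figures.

763 mg

Accumulation ratio R = 1 / (1 − e^(−kτ)) = 1 / (1 − e^(−0.01310×36.0)) = 1 / (1 − 0.6240) = 2.660
Loading dose = maintenance dose × R = 287 × 2.660 ≈ 763 mg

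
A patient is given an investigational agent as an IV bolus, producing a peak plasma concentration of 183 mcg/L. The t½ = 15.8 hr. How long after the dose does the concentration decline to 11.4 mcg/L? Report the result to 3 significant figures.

63.3 hours

k = ln 2 / 15.8 = 0.04387 hr⁻¹
C(t) = C₀ e^(−kt)  ⇒  t = ln(C₀/C) / k
t = ln(183/11.4) / 0.04387 = 2.776 / 0.04387 ≈ 63.3 hours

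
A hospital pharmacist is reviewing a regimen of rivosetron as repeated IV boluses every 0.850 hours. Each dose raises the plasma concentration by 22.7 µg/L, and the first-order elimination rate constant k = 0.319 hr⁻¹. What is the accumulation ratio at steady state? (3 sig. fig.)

4.21

Fraction remaining after one interval: e^(−kτ) = e^(−0.3190 × 0.850) = 0.7625
R = 1 / (1 − 0.7625) = 1 / 0.2375 ≈ 4.21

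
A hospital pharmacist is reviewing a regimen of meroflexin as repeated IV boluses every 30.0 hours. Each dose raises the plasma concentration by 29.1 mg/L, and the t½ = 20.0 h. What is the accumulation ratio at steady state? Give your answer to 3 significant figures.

k = ln 2 / 20.0 = 0.03466 h⁻¹
Fraction remaining after one interval: e^(−kτ) = e^(−0.03466 × 30.0) = 0.3536
R = 1 / (1 − 0.3536) = 1 / 0.6464 ≈ 1.55

1.55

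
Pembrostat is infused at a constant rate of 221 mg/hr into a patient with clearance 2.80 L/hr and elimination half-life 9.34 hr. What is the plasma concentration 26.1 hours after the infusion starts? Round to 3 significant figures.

67.6 mg/L

Css = rate / CL = 221 / 2.80 = 78.93 mg/L
k = ln 2 / 9.34 = 0.07421 hr⁻¹
C(t) = Css (1 − e^(−kt)) = 78.93 × (1 − e^(−1.937)) = 78.93 × 0.8559 ≈ 67.6 mg/L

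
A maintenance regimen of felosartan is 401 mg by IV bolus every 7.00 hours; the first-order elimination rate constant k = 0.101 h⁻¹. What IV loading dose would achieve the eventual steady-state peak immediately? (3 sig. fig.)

Accumulation ratio R = 1 / (1 − e^(−kτ)) = 1 / (1 − e^(−0.1010×7.00)) = 1 / (1 − 0.4931) = 1.973
Loading dose = maintenance dose × R = 401 × 1.973 ≈ 791 mg

791 mg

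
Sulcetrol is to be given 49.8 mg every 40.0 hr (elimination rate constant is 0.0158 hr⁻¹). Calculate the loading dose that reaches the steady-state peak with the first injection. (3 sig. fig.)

106 mg

Accumulation ratio R = 1 / (1 − e^(−kτ)) = 1 / (1 − e^(−0.01580×40.0)) = 1 / (1 − 0.5315) = 2.135
Loading dose = maintenance dose × R = 49.8 × 2.135 ≈ 106 mg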